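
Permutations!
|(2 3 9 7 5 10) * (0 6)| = |(0 6)(2 3 9 7 5 10)| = 6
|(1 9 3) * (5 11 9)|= 5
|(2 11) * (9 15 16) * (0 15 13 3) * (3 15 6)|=|(0 6 3)(2 11)(9 13 15 16)|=12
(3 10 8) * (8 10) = [0, 1, 2, 8, 4, 5, 6, 7, 3, 9, 10] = (10)(3 8)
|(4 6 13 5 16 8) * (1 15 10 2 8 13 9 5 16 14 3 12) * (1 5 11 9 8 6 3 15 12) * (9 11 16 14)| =14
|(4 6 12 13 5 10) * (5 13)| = |(13)(4 6 12 5 10)| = 5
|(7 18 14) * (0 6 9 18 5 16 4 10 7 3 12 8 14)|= 20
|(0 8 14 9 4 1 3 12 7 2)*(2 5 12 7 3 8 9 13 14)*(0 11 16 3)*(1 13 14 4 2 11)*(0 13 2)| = |(0 9)(1 8 11 16 3 7 5 12 13 4 2)| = 22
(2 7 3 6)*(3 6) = (2 7 6) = [0, 1, 7, 3, 4, 5, 2, 6]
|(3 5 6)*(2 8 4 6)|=6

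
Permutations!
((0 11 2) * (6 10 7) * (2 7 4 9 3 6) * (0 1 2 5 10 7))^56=(11)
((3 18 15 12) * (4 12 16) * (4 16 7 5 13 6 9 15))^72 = ((3 18 4 12)(5 13 6 9 15 7))^72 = (18)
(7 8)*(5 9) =[0, 1, 2, 3, 4, 9, 6, 8, 7, 5] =(5 9)(7 8)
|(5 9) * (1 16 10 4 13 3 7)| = |(1 16 10 4 13 3 7)(5 9)| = 14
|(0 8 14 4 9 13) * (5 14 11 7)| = |(0 8 11 7 5 14 4 9 13)| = 9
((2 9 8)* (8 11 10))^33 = (2 10 9 8 11)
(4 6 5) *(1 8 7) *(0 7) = (0 7 1 8)(4 6 5) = [7, 8, 2, 3, 6, 4, 5, 1, 0]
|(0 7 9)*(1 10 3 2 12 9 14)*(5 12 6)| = 11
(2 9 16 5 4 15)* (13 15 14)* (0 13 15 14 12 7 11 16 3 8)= [13, 1, 9, 8, 12, 4, 6, 11, 0, 3, 10, 16, 7, 14, 15, 2, 5]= (0 13 14 15 2 9 3 8)(4 12 7 11 16 5)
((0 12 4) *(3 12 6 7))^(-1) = (0 4 12 3 7 6)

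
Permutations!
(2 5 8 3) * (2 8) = (2 5)(3 8) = [0, 1, 5, 8, 4, 2, 6, 7, 3]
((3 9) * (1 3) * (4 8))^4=((1 3 9)(4 8))^4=(1 3 9)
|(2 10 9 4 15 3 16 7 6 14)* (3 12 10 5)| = 35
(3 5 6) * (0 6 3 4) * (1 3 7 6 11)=[11, 3, 2, 5, 0, 7, 4, 6, 8, 9, 10, 1]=(0 11 1 3 5 7 6 4)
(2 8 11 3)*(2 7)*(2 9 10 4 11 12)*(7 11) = (2 8 12)(3 11)(4 7 9 10) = [0, 1, 8, 11, 7, 5, 6, 9, 12, 10, 4, 3, 2]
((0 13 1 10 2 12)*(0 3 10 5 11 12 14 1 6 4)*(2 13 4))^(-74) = ((0 4)(1 5 11 12 3 10 13 6 2 14))^(-74) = (1 13 11 2 3)(5 6 12 14 10)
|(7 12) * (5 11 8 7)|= |(5 11 8 7 12)|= 5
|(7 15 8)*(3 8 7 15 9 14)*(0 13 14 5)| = |(0 13 14 3 8 15 7 9 5)| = 9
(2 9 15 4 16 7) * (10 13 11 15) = [0, 1, 9, 3, 16, 5, 6, 2, 8, 10, 13, 15, 12, 11, 14, 4, 7] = (2 9 10 13 11 15 4 16 7)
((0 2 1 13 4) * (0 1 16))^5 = (0 16 2)(1 4 13)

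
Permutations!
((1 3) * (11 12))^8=((1 3)(11 12))^8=(12)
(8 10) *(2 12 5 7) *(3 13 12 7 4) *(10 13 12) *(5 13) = [0, 1, 7, 12, 3, 4, 6, 2, 5, 9, 8, 11, 13, 10] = (2 7)(3 12 13 10 8 5 4)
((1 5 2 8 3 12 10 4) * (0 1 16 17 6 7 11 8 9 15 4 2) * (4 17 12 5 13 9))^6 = (0 6)(1 7)(2 4 16 12 10)(3 15)(5 17)(8 9)(11 13)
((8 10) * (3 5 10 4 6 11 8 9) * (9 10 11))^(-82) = ((3 5 11 8 4 6 9))^(-82) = (3 11 4 9 5 8 6)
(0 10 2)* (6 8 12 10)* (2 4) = (0 6 8 12 10 4 2) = [6, 1, 0, 3, 2, 5, 8, 7, 12, 9, 4, 11, 10]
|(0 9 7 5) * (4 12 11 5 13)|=8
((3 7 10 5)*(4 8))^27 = ((3 7 10 5)(4 8))^27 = (3 5 10 7)(4 8)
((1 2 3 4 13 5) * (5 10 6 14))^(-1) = (1 5 14 6 10 13 4 3 2)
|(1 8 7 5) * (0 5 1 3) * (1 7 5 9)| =|(0 9 1 8 5 3)| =6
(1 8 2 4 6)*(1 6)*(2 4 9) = (1 8 4)(2 9) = [0, 8, 9, 3, 1, 5, 6, 7, 4, 2]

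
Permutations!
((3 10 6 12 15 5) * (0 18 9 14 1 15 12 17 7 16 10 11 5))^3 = (0 14)(1 18)(6 16 17 10 7)(9 15)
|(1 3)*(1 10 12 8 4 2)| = 7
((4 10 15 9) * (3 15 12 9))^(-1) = ((3 15)(4 10 12 9))^(-1) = (3 15)(4 9 12 10)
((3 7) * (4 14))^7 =(3 7)(4 14)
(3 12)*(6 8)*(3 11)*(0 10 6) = (0 10 6 8)(3 12 11) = [10, 1, 2, 12, 4, 5, 8, 7, 0, 9, 6, 3, 11]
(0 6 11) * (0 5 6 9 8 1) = (0 9 8 1)(5 6 11) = [9, 0, 2, 3, 4, 6, 11, 7, 1, 8, 10, 5]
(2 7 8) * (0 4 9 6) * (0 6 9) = [4, 1, 7, 3, 0, 5, 6, 8, 2, 9] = (9)(0 4)(2 7 8)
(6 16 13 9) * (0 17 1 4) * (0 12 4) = (0 17 1)(4 12)(6 16 13 9) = [17, 0, 2, 3, 12, 5, 16, 7, 8, 6, 10, 11, 4, 9, 14, 15, 13, 1]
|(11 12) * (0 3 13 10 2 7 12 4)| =9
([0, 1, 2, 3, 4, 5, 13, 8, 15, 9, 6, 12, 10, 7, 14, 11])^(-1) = (6 10 12 11 15 8 7 13)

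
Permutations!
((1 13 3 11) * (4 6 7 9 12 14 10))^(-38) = (1 3)(4 12 6 14 7 10 9)(11 13)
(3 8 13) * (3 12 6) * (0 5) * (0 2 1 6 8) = (0 5 2 1 6 3)(8 13 12) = [5, 6, 1, 0, 4, 2, 3, 7, 13, 9, 10, 11, 8, 12]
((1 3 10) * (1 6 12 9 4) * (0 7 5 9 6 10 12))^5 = ((0 7 5 9 4 1 3 12 6))^5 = (0 1 7 3 5 12 9 6 4)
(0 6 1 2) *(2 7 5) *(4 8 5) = (0 6 1 7 4 8 5 2) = [6, 7, 0, 3, 8, 2, 1, 4, 5]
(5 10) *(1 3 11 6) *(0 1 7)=(0 1 3 11 6 7)(5 10)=[1, 3, 2, 11, 4, 10, 7, 0, 8, 9, 5, 6]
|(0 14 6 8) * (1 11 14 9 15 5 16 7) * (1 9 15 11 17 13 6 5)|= 42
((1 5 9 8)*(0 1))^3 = (0 9 1 8 5)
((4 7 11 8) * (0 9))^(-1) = (0 9)(4 8 11 7)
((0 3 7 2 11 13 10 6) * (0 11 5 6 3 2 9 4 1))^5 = ((0 2 5 6 11 13 10 3 7 9 4 1))^5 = (0 13 4 6 7 2 10 1 11 9 5 3)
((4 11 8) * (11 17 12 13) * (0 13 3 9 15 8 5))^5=((0 13 11 5)(3 9 15 8 4 17 12))^5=(0 13 11 5)(3 17 8 9 12 4 15)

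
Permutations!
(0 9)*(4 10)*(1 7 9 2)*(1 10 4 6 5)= (0 2 10 6 5 1 7 9)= [2, 7, 10, 3, 4, 1, 5, 9, 8, 0, 6]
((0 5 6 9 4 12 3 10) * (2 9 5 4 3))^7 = ((0 4 12 2 9 3 10)(5 6))^7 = (12)(5 6)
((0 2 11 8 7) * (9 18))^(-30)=(18)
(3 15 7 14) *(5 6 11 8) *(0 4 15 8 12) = (0 4 15 7 14 3 8 5 6 11 12) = [4, 1, 2, 8, 15, 6, 11, 14, 5, 9, 10, 12, 0, 13, 3, 7]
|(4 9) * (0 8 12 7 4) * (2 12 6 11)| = 9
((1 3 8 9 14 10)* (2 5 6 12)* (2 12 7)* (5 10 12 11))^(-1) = ((1 3 8 9 14 12 11 5 6 7 2 10))^(-1) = (1 10 2 7 6 5 11 12 14 9 8 3)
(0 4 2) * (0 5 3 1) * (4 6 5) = (0 6 5 3 1)(2 4) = [6, 0, 4, 1, 2, 3, 5]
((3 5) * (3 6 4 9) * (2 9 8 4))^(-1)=((2 9 3 5 6)(4 8))^(-1)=(2 6 5 3 9)(4 8)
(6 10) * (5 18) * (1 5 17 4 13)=(1 5 18 17 4 13)(6 10)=[0, 5, 2, 3, 13, 18, 10, 7, 8, 9, 6, 11, 12, 1, 14, 15, 16, 4, 17]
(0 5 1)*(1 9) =(0 5 9 1) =[5, 0, 2, 3, 4, 9, 6, 7, 8, 1]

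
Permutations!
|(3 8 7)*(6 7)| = |(3 8 6 7)| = 4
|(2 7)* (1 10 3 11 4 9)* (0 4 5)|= |(0 4 9 1 10 3 11 5)(2 7)|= 8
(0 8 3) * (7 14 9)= (0 8 3)(7 14 9)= [8, 1, 2, 0, 4, 5, 6, 14, 3, 7, 10, 11, 12, 13, 9]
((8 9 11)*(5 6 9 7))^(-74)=(5 8 9)(6 7 11)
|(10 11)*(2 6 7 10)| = |(2 6 7 10 11)| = 5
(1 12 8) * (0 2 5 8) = (0 2 5 8 1 12) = [2, 12, 5, 3, 4, 8, 6, 7, 1, 9, 10, 11, 0]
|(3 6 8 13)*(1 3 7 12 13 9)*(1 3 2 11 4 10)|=|(1 2 11 4 10)(3 6 8 9)(7 12 13)|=60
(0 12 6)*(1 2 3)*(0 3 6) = (0 12)(1 2 6 3) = [12, 2, 6, 1, 4, 5, 3, 7, 8, 9, 10, 11, 0]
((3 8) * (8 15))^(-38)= (3 15 8)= ((3 15 8))^(-38)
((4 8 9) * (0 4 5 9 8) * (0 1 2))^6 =((0 4 1 2)(5 9))^6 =(9)(0 1)(2 4)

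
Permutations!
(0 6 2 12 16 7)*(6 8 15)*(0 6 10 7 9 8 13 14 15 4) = (0 13 14 15 10 7 6 2 12 16 9 8 4) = [13, 1, 12, 3, 0, 5, 2, 6, 4, 8, 7, 11, 16, 14, 15, 10, 9]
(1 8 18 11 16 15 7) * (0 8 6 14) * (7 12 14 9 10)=(0 8 18 11 16 15 12 14)(1 6 9 10 7)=[8, 6, 2, 3, 4, 5, 9, 1, 18, 10, 7, 16, 14, 13, 0, 12, 15, 17, 11]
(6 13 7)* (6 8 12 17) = [0, 1, 2, 3, 4, 5, 13, 8, 12, 9, 10, 11, 17, 7, 14, 15, 16, 6] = (6 13 7 8 12 17)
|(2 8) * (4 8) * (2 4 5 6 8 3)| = |(2 5 6 8 4 3)| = 6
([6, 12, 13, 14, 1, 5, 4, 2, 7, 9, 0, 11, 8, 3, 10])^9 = [3, 0, 12, 7, 10, 5, 14, 1, 4, 9, 13, 11, 6, 8, 2]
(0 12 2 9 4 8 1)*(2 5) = (0 12 5 2 9 4 8 1) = [12, 0, 9, 3, 8, 2, 6, 7, 1, 4, 10, 11, 5]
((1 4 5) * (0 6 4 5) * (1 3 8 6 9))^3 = (0 5 6 9 3 4 1 8)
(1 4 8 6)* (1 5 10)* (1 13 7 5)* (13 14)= (1 4 8 6)(5 10 14 13 7)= [0, 4, 2, 3, 8, 10, 1, 5, 6, 9, 14, 11, 12, 7, 13]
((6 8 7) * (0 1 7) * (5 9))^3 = ((0 1 7 6 8)(5 9))^3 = (0 6 1 8 7)(5 9)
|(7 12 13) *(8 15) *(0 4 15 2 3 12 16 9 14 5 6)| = 14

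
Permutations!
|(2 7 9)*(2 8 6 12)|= |(2 7 9 8 6 12)|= 6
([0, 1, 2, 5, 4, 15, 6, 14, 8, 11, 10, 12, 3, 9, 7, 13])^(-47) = [0, 1, 2, 15, 4, 13, 6, 14, 8, 12, 10, 3, 5, 11, 7, 9]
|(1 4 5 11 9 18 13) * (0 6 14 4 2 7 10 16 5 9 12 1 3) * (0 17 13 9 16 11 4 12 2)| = 60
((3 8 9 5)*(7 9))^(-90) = (9)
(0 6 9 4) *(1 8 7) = (0 6 9 4)(1 8 7) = [6, 8, 2, 3, 0, 5, 9, 1, 7, 4]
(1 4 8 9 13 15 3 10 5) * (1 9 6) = (1 4 8 6)(3 10 5 9 13 15) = [0, 4, 2, 10, 8, 9, 1, 7, 6, 13, 5, 11, 12, 15, 14, 3]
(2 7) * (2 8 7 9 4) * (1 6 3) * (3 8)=(1 6 8 7 3)(2 9 4)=[0, 6, 9, 1, 2, 5, 8, 3, 7, 4]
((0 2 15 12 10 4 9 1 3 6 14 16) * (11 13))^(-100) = (0 3 10)(1 12 16)(2 6 4)(9 15 14)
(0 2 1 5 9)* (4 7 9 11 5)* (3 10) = (0 2 1 4 7 9)(3 10)(5 11) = [2, 4, 1, 10, 7, 11, 6, 9, 8, 0, 3, 5]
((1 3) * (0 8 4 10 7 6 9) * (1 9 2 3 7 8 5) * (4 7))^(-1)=((0 5 1 4 10 8 7 6 2 3 9))^(-1)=(0 9 3 2 6 7 8 10 4 1 5)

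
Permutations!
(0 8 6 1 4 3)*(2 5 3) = (0 8 6 1 4 2 5 3) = [8, 4, 5, 0, 2, 3, 1, 7, 6]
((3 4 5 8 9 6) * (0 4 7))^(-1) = (0 7 3 6 9 8 5 4) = ((0 4 5 8 9 6 3 7))^(-1)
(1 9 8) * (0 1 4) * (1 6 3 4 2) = (0 6 3 4)(1 9 8 2) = [6, 9, 1, 4, 0, 5, 3, 7, 2, 8]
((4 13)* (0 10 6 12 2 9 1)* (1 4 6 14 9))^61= (0 10 14 9 4 13 6 12 2 1)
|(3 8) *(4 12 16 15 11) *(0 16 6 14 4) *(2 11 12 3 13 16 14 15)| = |(0 14 4 3 8 13 16 2 11)(6 15 12)| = 9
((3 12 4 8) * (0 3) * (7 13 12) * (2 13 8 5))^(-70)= ((0 3 7 8)(2 13 12 4 5))^(-70)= (13)(0 7)(3 8)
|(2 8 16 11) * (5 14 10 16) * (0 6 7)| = 21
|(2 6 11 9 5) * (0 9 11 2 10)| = 4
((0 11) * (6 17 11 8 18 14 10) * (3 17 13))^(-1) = ((0 8 18 14 10 6 13 3 17 11))^(-1) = (0 11 17 3 13 6 10 14 18 8)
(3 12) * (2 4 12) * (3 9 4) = [0, 1, 3, 2, 12, 5, 6, 7, 8, 4, 10, 11, 9] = (2 3)(4 12 9)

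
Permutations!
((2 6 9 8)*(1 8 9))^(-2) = (9)(1 2)(6 8)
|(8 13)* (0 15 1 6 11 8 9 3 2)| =10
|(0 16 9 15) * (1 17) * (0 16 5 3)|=|(0 5 3)(1 17)(9 15 16)|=6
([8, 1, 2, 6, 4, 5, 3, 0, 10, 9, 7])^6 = (0 10)(7 8)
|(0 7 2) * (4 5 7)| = 5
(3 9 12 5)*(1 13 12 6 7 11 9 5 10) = (1 13 12 10)(3 5)(6 7 11 9) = [0, 13, 2, 5, 4, 3, 7, 11, 8, 6, 1, 9, 10, 12]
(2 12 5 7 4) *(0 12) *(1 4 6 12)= (0 1 4 2)(5 7 6 12)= [1, 4, 0, 3, 2, 7, 12, 6, 8, 9, 10, 11, 5]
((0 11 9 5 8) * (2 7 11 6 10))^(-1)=((0 6 10 2 7 11 9 5 8))^(-1)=(0 8 5 9 11 7 2 10 6)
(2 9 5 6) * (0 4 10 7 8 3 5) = (0 4 10 7 8 3 5 6 2 9) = [4, 1, 9, 5, 10, 6, 2, 8, 3, 0, 7]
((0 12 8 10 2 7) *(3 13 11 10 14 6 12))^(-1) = ((0 3 13 11 10 2 7)(6 12 8 14))^(-1) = (0 7 2 10 11 13 3)(6 14 8 12)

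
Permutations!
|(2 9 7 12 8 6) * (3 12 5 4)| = |(2 9 7 5 4 3 12 8 6)| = 9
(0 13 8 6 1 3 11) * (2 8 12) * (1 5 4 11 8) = (0 13 12 2 1 3 8 6 5 4 11) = [13, 3, 1, 8, 11, 4, 5, 7, 6, 9, 10, 0, 2, 12]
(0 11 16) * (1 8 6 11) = (0 1 8 6 11 16) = [1, 8, 2, 3, 4, 5, 11, 7, 6, 9, 10, 16, 12, 13, 14, 15, 0]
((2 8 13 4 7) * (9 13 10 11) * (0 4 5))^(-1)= (0 5 13 9 11 10 8 2 7 4)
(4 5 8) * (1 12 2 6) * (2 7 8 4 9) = (1 12 7 8 9 2 6)(4 5) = [0, 12, 6, 3, 5, 4, 1, 8, 9, 2, 10, 11, 7]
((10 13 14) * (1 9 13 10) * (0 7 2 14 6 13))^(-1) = (0 9 1 14 2 7)(6 13)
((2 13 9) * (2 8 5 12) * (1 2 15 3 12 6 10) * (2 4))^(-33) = (15)(1 13 5)(2 8 10)(4 9 6)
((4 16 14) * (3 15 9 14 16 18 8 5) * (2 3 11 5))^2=((2 3 15 9 14 4 18 8)(5 11))^2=(2 15 14 18)(3 9 4 8)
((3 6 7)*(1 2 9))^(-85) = (1 9 2)(3 7 6)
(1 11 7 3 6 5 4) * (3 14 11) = (1 3 6 5 4)(7 14 11) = [0, 3, 2, 6, 1, 4, 5, 14, 8, 9, 10, 7, 12, 13, 11]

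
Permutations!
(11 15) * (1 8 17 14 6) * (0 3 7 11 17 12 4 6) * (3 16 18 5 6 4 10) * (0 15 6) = (0 16 18 5)(1 8 12 10 3 7 11 6)(14 15 17) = [16, 8, 2, 7, 4, 0, 1, 11, 12, 9, 3, 6, 10, 13, 15, 17, 18, 14, 5]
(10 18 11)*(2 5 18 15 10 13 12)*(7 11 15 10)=(2 5 18 15 7 11 13 12)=[0, 1, 5, 3, 4, 18, 6, 11, 8, 9, 10, 13, 2, 12, 14, 7, 16, 17, 15]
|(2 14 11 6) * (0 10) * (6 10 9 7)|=|(0 9 7 6 2 14 11 10)|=8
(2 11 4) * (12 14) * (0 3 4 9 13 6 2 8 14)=[3, 1, 11, 4, 8, 5, 2, 7, 14, 13, 10, 9, 0, 6, 12]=(0 3 4 8 14 12)(2 11 9 13 6)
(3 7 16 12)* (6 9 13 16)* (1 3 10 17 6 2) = [0, 3, 1, 7, 4, 5, 9, 2, 8, 13, 17, 11, 10, 16, 14, 15, 12, 6] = (1 3 7 2)(6 9 13 16 12 10 17)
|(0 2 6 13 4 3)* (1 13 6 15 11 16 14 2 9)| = |(0 9 1 13 4 3)(2 15 11 16 14)| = 30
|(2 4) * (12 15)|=2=|(2 4)(12 15)|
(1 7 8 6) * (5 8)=(1 7 5 8 6)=[0, 7, 2, 3, 4, 8, 1, 5, 6]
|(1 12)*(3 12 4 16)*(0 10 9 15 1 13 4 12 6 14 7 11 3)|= 45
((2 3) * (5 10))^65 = (2 3)(5 10)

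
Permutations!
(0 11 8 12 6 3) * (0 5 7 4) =(0 11 8 12 6 3 5 7 4) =[11, 1, 2, 5, 0, 7, 3, 4, 12, 9, 10, 8, 6]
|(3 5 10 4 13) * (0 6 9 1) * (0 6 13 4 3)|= |(0 13)(1 6 9)(3 5 10)|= 6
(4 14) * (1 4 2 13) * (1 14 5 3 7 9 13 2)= (1 4 5 3 7 9 13 14)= [0, 4, 2, 7, 5, 3, 6, 9, 8, 13, 10, 11, 12, 14, 1]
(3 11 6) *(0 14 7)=(0 14 7)(3 11 6)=[14, 1, 2, 11, 4, 5, 3, 0, 8, 9, 10, 6, 12, 13, 7]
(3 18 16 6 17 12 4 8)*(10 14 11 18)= [0, 1, 2, 10, 8, 5, 17, 7, 3, 9, 14, 18, 4, 13, 11, 15, 6, 12, 16]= (3 10 14 11 18 16 6 17 12 4 8)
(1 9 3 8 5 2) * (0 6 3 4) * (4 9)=(9)(0 6 3 8 5 2 1 4)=[6, 4, 1, 8, 0, 2, 3, 7, 5, 9]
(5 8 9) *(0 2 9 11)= (0 2 9 5 8 11)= [2, 1, 9, 3, 4, 8, 6, 7, 11, 5, 10, 0]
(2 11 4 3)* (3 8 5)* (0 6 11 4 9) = (0 6 11 9)(2 4 8 5 3) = [6, 1, 4, 2, 8, 3, 11, 7, 5, 0, 10, 9]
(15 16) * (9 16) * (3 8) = (3 8)(9 16 15) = [0, 1, 2, 8, 4, 5, 6, 7, 3, 16, 10, 11, 12, 13, 14, 9, 15]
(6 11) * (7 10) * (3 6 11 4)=(11)(3 6 4)(7 10)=[0, 1, 2, 6, 3, 5, 4, 10, 8, 9, 7, 11]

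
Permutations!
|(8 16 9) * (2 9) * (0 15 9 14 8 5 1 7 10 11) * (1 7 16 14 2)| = 14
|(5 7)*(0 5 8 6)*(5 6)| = |(0 6)(5 7 8)| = 6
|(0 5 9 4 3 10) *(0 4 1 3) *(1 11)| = |(0 5 9 11 1 3 10 4)| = 8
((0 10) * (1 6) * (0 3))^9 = (10)(1 6) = ((0 10 3)(1 6))^9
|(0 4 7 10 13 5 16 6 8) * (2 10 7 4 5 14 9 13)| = 30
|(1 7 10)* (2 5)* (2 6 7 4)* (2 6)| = |(1 4 6 7 10)(2 5)| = 10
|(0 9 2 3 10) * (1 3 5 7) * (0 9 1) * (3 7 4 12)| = 21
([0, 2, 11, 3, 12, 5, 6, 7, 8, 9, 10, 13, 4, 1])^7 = (1 13 11 2)(4 12)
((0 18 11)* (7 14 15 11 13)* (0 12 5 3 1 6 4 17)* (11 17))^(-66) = (0 14 18 15 13 17 7)(1 12 6 5 4 3 11)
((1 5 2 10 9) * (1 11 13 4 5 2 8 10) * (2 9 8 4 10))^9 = (1 11 10 2 9 13 8)(4 5) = ((1 9 11 13 10 8 2)(4 5))^9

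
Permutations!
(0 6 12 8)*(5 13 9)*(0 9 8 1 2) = [6, 2, 0, 3, 4, 13, 12, 7, 9, 5, 10, 11, 1, 8] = (0 6 12 1 2)(5 13 8 9)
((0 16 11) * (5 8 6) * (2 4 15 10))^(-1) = ((0 16 11)(2 4 15 10)(5 8 6))^(-1) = (0 11 16)(2 10 15 4)(5 6 8)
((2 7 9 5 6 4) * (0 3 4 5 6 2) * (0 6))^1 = ((0 3 4 6 5 2 7 9))^1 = (0 3 4 6 5 2 7 9)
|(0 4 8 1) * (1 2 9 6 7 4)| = 6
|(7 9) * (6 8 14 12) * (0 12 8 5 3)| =10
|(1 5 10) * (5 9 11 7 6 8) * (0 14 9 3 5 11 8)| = |(0 14 9 8 11 7 6)(1 3 5 10)| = 28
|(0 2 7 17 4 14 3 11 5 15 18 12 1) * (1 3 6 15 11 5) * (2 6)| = 45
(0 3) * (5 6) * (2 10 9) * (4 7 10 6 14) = [3, 1, 6, 0, 7, 14, 5, 10, 8, 2, 9, 11, 12, 13, 4] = (0 3)(2 6 5 14 4 7 10 9)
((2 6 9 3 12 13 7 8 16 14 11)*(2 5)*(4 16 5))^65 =(2 9 12 7 5 6 3 13 8)(4 16 14 11) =((2 6 9 3 12 13 7 8 5)(4 16 14 11))^65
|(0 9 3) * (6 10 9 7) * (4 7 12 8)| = 9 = |(0 12 8 4 7 6 10 9 3)|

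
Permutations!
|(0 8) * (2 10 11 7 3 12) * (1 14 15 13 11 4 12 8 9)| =20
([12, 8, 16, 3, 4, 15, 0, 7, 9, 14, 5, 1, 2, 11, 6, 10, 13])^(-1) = (0 6 14 9 8 1 11 13 16 2 12)(5 10 15)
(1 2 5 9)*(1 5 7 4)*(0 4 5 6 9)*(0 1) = (0 4)(1 2 7 5)(6 9) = [4, 2, 7, 3, 0, 1, 9, 5, 8, 6]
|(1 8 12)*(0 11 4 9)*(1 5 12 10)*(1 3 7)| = 20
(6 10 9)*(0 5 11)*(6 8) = (0 5 11)(6 10 9 8) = [5, 1, 2, 3, 4, 11, 10, 7, 6, 8, 9, 0]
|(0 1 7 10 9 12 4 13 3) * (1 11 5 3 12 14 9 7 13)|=4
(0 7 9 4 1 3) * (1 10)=(0 7 9 4 10 1 3)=[7, 3, 2, 0, 10, 5, 6, 9, 8, 4, 1]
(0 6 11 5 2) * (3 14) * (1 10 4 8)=(0 6 11 5 2)(1 10 4 8)(3 14)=[6, 10, 0, 14, 8, 2, 11, 7, 1, 9, 4, 5, 12, 13, 3]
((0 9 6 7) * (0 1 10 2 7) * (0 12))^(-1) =((0 9 6 12)(1 10 2 7))^(-1) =(0 12 6 9)(1 7 2 10)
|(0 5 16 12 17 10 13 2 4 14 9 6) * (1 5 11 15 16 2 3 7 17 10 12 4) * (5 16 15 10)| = 16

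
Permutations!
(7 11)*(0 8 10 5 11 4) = [8, 1, 2, 3, 0, 11, 6, 4, 10, 9, 5, 7] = (0 8 10 5 11 7 4)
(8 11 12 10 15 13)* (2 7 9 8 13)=(2 7 9 8 11 12 10 15)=[0, 1, 7, 3, 4, 5, 6, 9, 11, 8, 15, 12, 10, 13, 14, 2]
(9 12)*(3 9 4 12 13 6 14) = (3 9 13 6 14)(4 12) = [0, 1, 2, 9, 12, 5, 14, 7, 8, 13, 10, 11, 4, 6, 3]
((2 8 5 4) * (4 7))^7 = ((2 8 5 7 4))^7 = (2 5 4 8 7)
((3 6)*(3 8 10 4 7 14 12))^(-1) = (3 12 14 7 4 10 8 6)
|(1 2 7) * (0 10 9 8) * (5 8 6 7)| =9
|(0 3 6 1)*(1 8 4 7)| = |(0 3 6 8 4 7 1)| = 7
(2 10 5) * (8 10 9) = (2 9 8 10 5) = [0, 1, 9, 3, 4, 2, 6, 7, 10, 8, 5]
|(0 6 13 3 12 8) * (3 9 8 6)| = |(0 3 12 6 13 9 8)| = 7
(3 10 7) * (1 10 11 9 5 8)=(1 10 7 3 11 9 5 8)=[0, 10, 2, 11, 4, 8, 6, 3, 1, 5, 7, 9]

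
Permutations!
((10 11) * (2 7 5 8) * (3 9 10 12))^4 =(3 12 11 10 9)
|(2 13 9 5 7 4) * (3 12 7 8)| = |(2 13 9 5 8 3 12 7 4)| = 9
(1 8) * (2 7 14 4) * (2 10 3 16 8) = (1 2 7 14 4 10 3 16 8) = [0, 2, 7, 16, 10, 5, 6, 14, 1, 9, 3, 11, 12, 13, 4, 15, 8]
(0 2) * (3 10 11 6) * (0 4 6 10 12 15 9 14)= [2, 1, 4, 12, 6, 5, 3, 7, 8, 14, 11, 10, 15, 13, 0, 9]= (0 2 4 6 3 12 15 9 14)(10 11)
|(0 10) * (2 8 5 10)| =5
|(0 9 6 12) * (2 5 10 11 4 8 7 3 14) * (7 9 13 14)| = |(0 13 14 2 5 10 11 4 8 9 6 12)(3 7)| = 12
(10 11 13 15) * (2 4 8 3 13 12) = (2 4 8 3 13 15 10 11 12) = [0, 1, 4, 13, 8, 5, 6, 7, 3, 9, 11, 12, 2, 15, 14, 10]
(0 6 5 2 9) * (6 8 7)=[8, 1, 9, 3, 4, 2, 5, 6, 7, 0]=(0 8 7 6 5 2 9)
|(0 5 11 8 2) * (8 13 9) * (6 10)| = 14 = |(0 5 11 13 9 8 2)(6 10)|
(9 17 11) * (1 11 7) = (1 11 9 17 7) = [0, 11, 2, 3, 4, 5, 6, 1, 8, 17, 10, 9, 12, 13, 14, 15, 16, 7]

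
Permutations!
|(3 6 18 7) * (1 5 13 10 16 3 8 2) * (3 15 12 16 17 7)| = |(1 5 13 10 17 7 8 2)(3 6 18)(12 16 15)| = 24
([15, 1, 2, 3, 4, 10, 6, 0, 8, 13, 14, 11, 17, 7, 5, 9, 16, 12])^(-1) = [7, 1, 2, 3, 4, 14, 6, 13, 8, 15, 5, 11, 17, 9, 10, 0, 16, 12]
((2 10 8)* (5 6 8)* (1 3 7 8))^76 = ((1 3 7 8 2 10 5 6))^76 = (1 2)(3 10)(5 7)(6 8)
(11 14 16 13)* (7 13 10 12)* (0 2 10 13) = (0 2 10 12 7)(11 14 16 13) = [2, 1, 10, 3, 4, 5, 6, 0, 8, 9, 12, 14, 7, 11, 16, 15, 13]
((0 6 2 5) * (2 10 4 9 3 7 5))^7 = ((0 6 10 4 9 3 7 5))^7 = (0 5 7 3 9 4 10 6)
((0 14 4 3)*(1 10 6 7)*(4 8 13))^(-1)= ((0 14 8 13 4 3)(1 10 6 7))^(-1)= (0 3 4 13 8 14)(1 7 6 10)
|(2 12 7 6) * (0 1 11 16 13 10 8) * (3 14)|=28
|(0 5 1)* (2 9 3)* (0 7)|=|(0 5 1 7)(2 9 3)|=12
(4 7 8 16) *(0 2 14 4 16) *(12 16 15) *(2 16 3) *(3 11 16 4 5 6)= (0 4 7 8)(2 14 5 6 3)(11 16 15 12)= [4, 1, 14, 2, 7, 6, 3, 8, 0, 9, 10, 16, 11, 13, 5, 12, 15]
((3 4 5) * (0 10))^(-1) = (0 10)(3 5 4)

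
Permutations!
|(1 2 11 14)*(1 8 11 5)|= |(1 2 5)(8 11 14)|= 3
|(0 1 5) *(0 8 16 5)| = 6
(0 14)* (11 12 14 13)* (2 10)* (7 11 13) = (0 7 11 12 14)(2 10) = [7, 1, 10, 3, 4, 5, 6, 11, 8, 9, 2, 12, 14, 13, 0]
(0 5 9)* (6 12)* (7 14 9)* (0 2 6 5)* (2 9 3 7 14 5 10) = (2 6 12 10)(3 7 5 14) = [0, 1, 6, 7, 4, 14, 12, 5, 8, 9, 2, 11, 10, 13, 3]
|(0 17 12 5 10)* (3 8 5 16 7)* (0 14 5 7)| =12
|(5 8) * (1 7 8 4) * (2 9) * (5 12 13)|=14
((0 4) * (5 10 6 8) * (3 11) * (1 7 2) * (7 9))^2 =(11)(1 7)(2 9)(5 6)(8 10)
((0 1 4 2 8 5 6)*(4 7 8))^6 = (8)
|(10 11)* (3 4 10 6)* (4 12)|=6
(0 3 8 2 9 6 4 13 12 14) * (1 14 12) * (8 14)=(0 3 14)(1 8 2 9 6 4 13)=[3, 8, 9, 14, 13, 5, 4, 7, 2, 6, 10, 11, 12, 1, 0]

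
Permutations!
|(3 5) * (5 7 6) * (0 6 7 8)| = |(0 6 5 3 8)| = 5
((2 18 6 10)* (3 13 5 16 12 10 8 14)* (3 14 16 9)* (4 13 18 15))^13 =((2 15 4 13 5 9 3 18 6 8 16 12 10))^13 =(18)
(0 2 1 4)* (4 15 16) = (0 2 1 15 16 4) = [2, 15, 1, 3, 0, 5, 6, 7, 8, 9, 10, 11, 12, 13, 14, 16, 4]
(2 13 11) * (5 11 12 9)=(2 13 12 9 5 11)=[0, 1, 13, 3, 4, 11, 6, 7, 8, 5, 10, 2, 9, 12]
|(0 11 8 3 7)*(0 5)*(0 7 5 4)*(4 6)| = |(0 11 8 3 5 7 6 4)| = 8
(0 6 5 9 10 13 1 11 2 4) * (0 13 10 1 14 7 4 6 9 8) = (0 9 1 11 2 6 5 8)(4 13 14 7) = [9, 11, 6, 3, 13, 8, 5, 4, 0, 1, 10, 2, 12, 14, 7]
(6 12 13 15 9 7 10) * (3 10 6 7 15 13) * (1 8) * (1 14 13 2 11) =(1 8 14 13 2 11)(3 10 7 6 12)(9 15) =[0, 8, 11, 10, 4, 5, 12, 6, 14, 15, 7, 1, 3, 2, 13, 9]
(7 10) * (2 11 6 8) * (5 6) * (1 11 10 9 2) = [0, 11, 10, 3, 4, 6, 8, 9, 1, 2, 7, 5] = (1 11 5 6 8)(2 10 7 9)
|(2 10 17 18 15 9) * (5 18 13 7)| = 9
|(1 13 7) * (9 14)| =|(1 13 7)(9 14)| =6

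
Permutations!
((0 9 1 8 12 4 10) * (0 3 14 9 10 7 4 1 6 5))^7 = (14)(1 8 12)(4 7)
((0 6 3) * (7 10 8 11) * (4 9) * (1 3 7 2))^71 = ((0 6 7 10 8 11 2 1 3)(4 9))^71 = (0 3 1 2 11 8 10 7 6)(4 9)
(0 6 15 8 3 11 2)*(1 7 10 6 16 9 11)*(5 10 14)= (0 16 9 11 2)(1 7 14 5 10 6 15 8 3)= [16, 7, 0, 1, 4, 10, 15, 14, 3, 11, 6, 2, 12, 13, 5, 8, 9]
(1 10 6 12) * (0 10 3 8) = (0 10 6 12 1 3 8) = [10, 3, 2, 8, 4, 5, 12, 7, 0, 9, 6, 11, 1]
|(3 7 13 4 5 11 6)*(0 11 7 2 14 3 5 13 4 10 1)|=9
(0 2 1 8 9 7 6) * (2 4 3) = (0 4 3 2 1 8 9 7 6) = [4, 8, 1, 2, 3, 5, 0, 6, 9, 7]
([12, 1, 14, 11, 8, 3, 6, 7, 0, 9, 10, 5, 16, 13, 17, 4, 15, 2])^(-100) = [16, 1, 17, 5, 0, 11, 6, 7, 12, 9, 10, 3, 15, 13, 2, 8, 4, 14]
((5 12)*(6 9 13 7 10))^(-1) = (5 12)(6 10 7 13 9)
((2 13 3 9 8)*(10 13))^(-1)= ((2 10 13 3 9 8))^(-1)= (2 8 9 3 13 10)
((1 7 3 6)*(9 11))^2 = (11)(1 3)(6 7)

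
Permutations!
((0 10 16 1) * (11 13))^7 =((0 10 16 1)(11 13))^7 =(0 1 16 10)(11 13)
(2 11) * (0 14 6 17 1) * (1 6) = (0 14 1)(2 11)(6 17) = [14, 0, 11, 3, 4, 5, 17, 7, 8, 9, 10, 2, 12, 13, 1, 15, 16, 6]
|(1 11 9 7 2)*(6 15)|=10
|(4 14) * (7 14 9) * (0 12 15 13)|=|(0 12 15 13)(4 9 7 14)|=4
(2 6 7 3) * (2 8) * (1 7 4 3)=(1 7)(2 6 4 3 8)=[0, 7, 6, 8, 3, 5, 4, 1, 2]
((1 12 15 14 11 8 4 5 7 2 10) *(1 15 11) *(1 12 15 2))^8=((1 15 14 12 11 8 4 5 7)(2 10))^8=(1 7 5 4 8 11 12 14 15)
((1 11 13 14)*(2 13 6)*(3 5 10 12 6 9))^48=(1 5 2 11 10 13 9 12 14 3 6)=((1 11 9 3 5 10 12 6 2 13 14))^48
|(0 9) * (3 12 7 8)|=4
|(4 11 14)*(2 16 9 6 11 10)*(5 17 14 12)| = |(2 16 9 6 11 12 5 17 14 4 10)| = 11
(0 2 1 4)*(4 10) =(0 2 1 10 4) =[2, 10, 1, 3, 0, 5, 6, 7, 8, 9, 4]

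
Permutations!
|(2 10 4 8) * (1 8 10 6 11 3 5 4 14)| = |(1 8 2 6 11 3 5 4 10 14)| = 10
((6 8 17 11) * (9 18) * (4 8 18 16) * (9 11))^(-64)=(4 8 17 9 16)(6 11 18)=((4 8 17 9 16)(6 18 11))^(-64)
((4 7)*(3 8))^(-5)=(3 8)(4 7)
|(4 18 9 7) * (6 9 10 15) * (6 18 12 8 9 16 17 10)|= 30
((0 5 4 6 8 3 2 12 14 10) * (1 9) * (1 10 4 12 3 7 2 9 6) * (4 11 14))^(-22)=((0 5 12 4 1 6 8 7 2 3 9 10)(11 14))^(-22)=(14)(0 12 1 8 2 9)(3 10 5 4 6 7)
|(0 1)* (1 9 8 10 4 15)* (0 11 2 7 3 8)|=18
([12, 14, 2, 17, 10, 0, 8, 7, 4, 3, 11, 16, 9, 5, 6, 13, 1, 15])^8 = (17)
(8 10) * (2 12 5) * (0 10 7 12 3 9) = (0 10 8 7 12 5 2 3 9) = [10, 1, 3, 9, 4, 2, 6, 12, 7, 0, 8, 11, 5]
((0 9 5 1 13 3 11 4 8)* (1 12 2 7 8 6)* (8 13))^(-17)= (0 4 7 9 6 13 5 1 3 12 8 11 2)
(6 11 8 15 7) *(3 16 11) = (3 16 11 8 15 7 6) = [0, 1, 2, 16, 4, 5, 3, 6, 15, 9, 10, 8, 12, 13, 14, 7, 11]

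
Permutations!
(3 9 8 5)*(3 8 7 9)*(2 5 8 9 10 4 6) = (2 5 9 7 10 4 6) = [0, 1, 5, 3, 6, 9, 2, 10, 8, 7, 4]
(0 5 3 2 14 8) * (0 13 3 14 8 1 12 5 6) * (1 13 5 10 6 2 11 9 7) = [2, 12, 8, 11, 4, 14, 0, 1, 5, 7, 6, 9, 10, 3, 13] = (0 2 8 5 14 13 3 11 9 7 1 12 10 6)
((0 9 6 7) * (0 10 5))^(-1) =(0 5 10 7 6 9)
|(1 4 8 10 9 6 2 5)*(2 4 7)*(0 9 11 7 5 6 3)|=|(0 9 3)(1 5)(2 6 4 8 10 11 7)|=42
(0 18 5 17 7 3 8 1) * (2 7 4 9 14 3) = [18, 0, 7, 8, 9, 17, 6, 2, 1, 14, 10, 11, 12, 13, 3, 15, 16, 4, 5] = (0 18 5 17 4 9 14 3 8 1)(2 7)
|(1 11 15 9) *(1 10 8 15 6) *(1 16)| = 4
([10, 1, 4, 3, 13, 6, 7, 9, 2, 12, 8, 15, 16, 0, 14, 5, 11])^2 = [8, 1, 13, 3, 0, 7, 9, 12, 4, 16, 2, 5, 11, 10, 14, 6, 15]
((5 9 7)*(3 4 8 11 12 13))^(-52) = ((3 4 8 11 12 13)(5 9 7))^(-52) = (3 8 12)(4 11 13)(5 7 9)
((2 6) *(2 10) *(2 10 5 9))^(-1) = (10)(2 9 5 6)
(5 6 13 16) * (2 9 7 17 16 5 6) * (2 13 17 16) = [0, 1, 9, 3, 4, 13, 17, 16, 8, 7, 10, 11, 12, 5, 14, 15, 6, 2] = (2 9 7 16 6 17)(5 13)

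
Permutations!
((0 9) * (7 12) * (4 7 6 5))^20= (12)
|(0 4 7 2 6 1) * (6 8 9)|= 8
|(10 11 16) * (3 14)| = 6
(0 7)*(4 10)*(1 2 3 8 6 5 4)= (0 7)(1 2 3 8 6 5 4 10)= [7, 2, 3, 8, 10, 4, 5, 0, 6, 9, 1]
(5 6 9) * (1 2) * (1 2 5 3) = [0, 5, 2, 1, 4, 6, 9, 7, 8, 3] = (1 5 6 9 3)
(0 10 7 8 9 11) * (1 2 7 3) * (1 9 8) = (0 10 3 9 11)(1 2 7) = [10, 2, 7, 9, 4, 5, 6, 1, 8, 11, 3, 0]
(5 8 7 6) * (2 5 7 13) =(2 5 8 13)(6 7) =[0, 1, 5, 3, 4, 8, 7, 6, 13, 9, 10, 11, 12, 2]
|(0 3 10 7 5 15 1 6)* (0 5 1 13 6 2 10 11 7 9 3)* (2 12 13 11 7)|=12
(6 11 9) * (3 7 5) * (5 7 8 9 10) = [0, 1, 2, 8, 4, 3, 11, 7, 9, 6, 5, 10] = (3 8 9 6 11 10 5)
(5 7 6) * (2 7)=[0, 1, 7, 3, 4, 2, 5, 6]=(2 7 6 5)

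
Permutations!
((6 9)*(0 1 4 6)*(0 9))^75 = ((9)(0 1 4 6))^75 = (9)(0 6 4 1)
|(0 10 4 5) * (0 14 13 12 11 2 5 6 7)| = |(0 10 4 6 7)(2 5 14 13 12 11)| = 30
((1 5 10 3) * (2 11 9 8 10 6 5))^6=(1 3 10 8 9 11 2)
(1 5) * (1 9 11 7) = (1 5 9 11 7) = [0, 5, 2, 3, 4, 9, 6, 1, 8, 11, 10, 7]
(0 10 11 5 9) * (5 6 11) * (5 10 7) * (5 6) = (0 7 6 11 5 9) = [7, 1, 2, 3, 4, 9, 11, 6, 8, 0, 10, 5]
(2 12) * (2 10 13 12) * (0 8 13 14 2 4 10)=[8, 1, 4, 3, 10, 5, 6, 7, 13, 9, 14, 11, 0, 12, 2]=(0 8 13 12)(2 4 10 14)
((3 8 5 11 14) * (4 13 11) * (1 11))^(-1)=(1 13 4 5 8 3 14 11)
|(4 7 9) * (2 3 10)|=3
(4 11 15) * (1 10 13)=(1 10 13)(4 11 15)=[0, 10, 2, 3, 11, 5, 6, 7, 8, 9, 13, 15, 12, 1, 14, 4]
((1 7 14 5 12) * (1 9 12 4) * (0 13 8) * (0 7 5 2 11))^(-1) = (0 11 2 14 7 8 13)(1 4 5)(9 12)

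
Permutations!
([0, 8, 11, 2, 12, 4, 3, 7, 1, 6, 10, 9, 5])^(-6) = [0, 1, 3, 6, 4, 5, 9, 7, 8, 11, 10, 2, 12]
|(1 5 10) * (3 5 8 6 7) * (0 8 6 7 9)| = 9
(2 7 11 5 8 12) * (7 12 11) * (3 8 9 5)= (2 12)(3 8 11)(5 9)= [0, 1, 12, 8, 4, 9, 6, 7, 11, 5, 10, 3, 2]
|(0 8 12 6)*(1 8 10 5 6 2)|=4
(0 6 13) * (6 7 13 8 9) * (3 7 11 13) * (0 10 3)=(0 11 13 10 3 7)(6 8 9)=[11, 1, 2, 7, 4, 5, 8, 0, 9, 6, 3, 13, 12, 10]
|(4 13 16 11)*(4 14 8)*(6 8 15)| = 8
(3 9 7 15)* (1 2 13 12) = (1 2 13 12)(3 9 7 15) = [0, 2, 13, 9, 4, 5, 6, 15, 8, 7, 10, 11, 1, 12, 14, 3]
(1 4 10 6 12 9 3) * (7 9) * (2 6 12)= (1 4 10 12 7 9 3)(2 6)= [0, 4, 6, 1, 10, 5, 2, 9, 8, 3, 12, 11, 7]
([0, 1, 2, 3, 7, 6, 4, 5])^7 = (4 6 5 7)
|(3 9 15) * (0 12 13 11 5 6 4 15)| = |(0 12 13 11 5 6 4 15 3 9)| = 10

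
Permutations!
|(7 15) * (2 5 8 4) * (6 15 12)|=4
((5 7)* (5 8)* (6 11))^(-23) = (5 7 8)(6 11)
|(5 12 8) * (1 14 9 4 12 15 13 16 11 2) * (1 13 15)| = |(1 14 9 4 12 8 5)(2 13 16 11)| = 28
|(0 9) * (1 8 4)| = |(0 9)(1 8 4)| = 6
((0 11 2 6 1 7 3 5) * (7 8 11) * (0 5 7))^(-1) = (1 6 2 11 8)(3 7)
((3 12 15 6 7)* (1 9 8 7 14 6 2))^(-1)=(1 2 15 12 3 7 8 9)(6 14)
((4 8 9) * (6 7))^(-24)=((4 8 9)(6 7))^(-24)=(9)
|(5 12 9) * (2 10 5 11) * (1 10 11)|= 10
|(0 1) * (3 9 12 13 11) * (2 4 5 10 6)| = 10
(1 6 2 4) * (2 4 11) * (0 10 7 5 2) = (0 10 7 5 2 11)(1 6 4) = [10, 6, 11, 3, 1, 2, 4, 5, 8, 9, 7, 0]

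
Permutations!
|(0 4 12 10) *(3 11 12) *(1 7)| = |(0 4 3 11 12 10)(1 7)| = 6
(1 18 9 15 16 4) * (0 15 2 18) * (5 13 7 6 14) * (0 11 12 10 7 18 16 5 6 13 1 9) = (0 15 5 1 11 12 10 7 13 18)(2 16 4 9)(6 14) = [15, 11, 16, 3, 9, 1, 14, 13, 8, 2, 7, 12, 10, 18, 6, 5, 4, 17, 0]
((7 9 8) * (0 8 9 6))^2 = (9)(0 7)(6 8)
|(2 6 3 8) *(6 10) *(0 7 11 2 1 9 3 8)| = 10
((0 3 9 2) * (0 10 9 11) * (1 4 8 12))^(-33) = (1 12 8 4)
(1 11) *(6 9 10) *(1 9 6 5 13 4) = [0, 11, 2, 3, 1, 13, 6, 7, 8, 10, 5, 9, 12, 4] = (1 11 9 10 5 13 4)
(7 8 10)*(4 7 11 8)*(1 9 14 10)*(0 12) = (0 12)(1 9 14 10 11 8)(4 7) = [12, 9, 2, 3, 7, 5, 6, 4, 1, 14, 11, 8, 0, 13, 10]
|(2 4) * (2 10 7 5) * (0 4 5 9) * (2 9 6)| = 8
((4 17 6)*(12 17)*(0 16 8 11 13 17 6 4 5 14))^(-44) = (17)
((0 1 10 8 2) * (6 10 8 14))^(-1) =((0 1 8 2)(6 10 14))^(-1) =(0 2 8 1)(6 14 10)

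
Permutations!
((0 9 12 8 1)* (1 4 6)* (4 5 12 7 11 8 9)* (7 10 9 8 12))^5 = ((0 4 6 1)(5 7 11 12 8)(9 10))^5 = (12)(0 4 6 1)(9 10)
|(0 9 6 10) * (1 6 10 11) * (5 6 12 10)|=8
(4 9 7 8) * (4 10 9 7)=(4 7 8 10 9)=[0, 1, 2, 3, 7, 5, 6, 8, 10, 4, 9]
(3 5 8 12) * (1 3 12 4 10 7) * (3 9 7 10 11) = (12)(1 9 7)(3 5 8 4 11) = [0, 9, 2, 5, 11, 8, 6, 1, 4, 7, 10, 3, 12]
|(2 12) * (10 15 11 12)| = |(2 10 15 11 12)| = 5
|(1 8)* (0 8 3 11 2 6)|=|(0 8 1 3 11 2 6)|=7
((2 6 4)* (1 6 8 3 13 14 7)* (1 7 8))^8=(14)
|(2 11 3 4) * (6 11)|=5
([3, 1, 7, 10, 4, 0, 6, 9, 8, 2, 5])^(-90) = (0 10)(3 5)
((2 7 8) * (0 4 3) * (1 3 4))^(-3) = (8)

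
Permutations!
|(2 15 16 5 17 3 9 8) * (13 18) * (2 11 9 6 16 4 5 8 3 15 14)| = 12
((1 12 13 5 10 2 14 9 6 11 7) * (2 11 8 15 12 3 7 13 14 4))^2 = ((1 3 7)(2 4)(5 10 11 13)(6 8 15 12 14 9))^2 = (1 7 3)(5 11)(6 15 14)(8 12 9)(10 13)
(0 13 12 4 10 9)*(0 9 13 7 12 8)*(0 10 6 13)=(0 7 12 4 6 13 8 10)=[7, 1, 2, 3, 6, 5, 13, 12, 10, 9, 0, 11, 4, 8]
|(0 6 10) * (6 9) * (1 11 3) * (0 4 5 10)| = |(0 9 6)(1 11 3)(4 5 10)| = 3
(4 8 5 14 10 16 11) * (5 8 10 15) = (4 10 16 11)(5 14 15) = [0, 1, 2, 3, 10, 14, 6, 7, 8, 9, 16, 4, 12, 13, 15, 5, 11]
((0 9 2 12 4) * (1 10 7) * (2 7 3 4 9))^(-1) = (0 4 3 10 1 7 9 12 2)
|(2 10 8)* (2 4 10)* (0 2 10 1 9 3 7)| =|(0 2 10 8 4 1 9 3 7)| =9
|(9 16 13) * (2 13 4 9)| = 6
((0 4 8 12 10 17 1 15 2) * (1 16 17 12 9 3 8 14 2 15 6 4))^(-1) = (0 2 14 4 6 1)(3 9 8)(10 12)(16 17)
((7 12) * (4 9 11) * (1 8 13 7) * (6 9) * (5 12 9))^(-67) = ((1 8 13 7 9 11 4 6 5 12))^(-67) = (1 7 4 12 13 11 5 8 9 6)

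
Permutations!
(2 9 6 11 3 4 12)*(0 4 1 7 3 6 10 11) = (0 4 12 2 9 10 11 6)(1 7 3) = [4, 7, 9, 1, 12, 5, 0, 3, 8, 10, 11, 6, 2]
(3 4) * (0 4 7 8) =(0 4 3 7 8) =[4, 1, 2, 7, 3, 5, 6, 8, 0]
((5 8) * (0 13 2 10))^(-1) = (0 10 2 13)(5 8)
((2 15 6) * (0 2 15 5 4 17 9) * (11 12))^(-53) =(0 2 5 4 17 9)(6 15)(11 12)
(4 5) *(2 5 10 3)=[0, 1, 5, 2, 10, 4, 6, 7, 8, 9, 3]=(2 5 4 10 3)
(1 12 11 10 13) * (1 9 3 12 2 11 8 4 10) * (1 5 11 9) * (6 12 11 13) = (1 2 9 3 11 5 13)(4 10 6 12 8) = [0, 2, 9, 11, 10, 13, 12, 7, 4, 3, 6, 5, 8, 1]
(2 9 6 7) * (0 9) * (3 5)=(0 9 6 7 2)(3 5)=[9, 1, 0, 5, 4, 3, 7, 2, 8, 6]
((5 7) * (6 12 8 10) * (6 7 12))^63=((5 12 8 10 7))^63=(5 10 12 7 8)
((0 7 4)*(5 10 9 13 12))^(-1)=(0 4 7)(5 12 13 9 10)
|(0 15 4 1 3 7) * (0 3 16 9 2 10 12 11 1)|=42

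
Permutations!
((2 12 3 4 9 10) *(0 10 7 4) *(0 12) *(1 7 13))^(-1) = (0 2 10)(1 13 9 4 7)(3 12)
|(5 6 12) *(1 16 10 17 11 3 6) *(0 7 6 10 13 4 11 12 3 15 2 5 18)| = |(0 7 6 3 10 17 12 18)(1 16 13 4 11 15 2 5)| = 8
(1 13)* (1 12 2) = (1 13 12 2) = [0, 13, 1, 3, 4, 5, 6, 7, 8, 9, 10, 11, 2, 12]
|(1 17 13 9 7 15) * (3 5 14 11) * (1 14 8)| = |(1 17 13 9 7 15 14 11 3 5 8)| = 11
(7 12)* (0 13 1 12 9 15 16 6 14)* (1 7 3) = (0 13 7 9 15 16 6 14)(1 12 3) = [13, 12, 2, 1, 4, 5, 14, 9, 8, 15, 10, 11, 3, 7, 0, 16, 6]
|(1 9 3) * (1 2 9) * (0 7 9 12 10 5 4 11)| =10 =|(0 7 9 3 2 12 10 5 4 11)|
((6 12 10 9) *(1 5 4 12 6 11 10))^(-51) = (1 5 4 12)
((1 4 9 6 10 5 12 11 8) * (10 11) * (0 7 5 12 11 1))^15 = ((0 7 5 11 8)(1 4 9 6)(10 12))^15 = (1 6 9 4)(10 12)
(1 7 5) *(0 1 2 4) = [1, 7, 4, 3, 0, 2, 6, 5] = (0 1 7 5 2 4)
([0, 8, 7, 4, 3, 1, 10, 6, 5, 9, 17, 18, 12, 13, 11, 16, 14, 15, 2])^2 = [0, 5, 6, 3, 4, 8, 17, 10, 1, 9, 15, 2, 12, 13, 18, 14, 11, 16, 7]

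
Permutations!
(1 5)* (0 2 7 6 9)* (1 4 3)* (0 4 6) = (0 2 7)(1 5 6 9 4 3) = [2, 5, 7, 1, 3, 6, 9, 0, 8, 4]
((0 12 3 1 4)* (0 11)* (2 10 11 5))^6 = ((0 12 3 1 4 5 2 10 11))^6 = (0 2 1)(3 11 5)(4 12 10)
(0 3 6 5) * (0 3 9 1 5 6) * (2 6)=[9, 5, 6, 0, 4, 3, 2, 7, 8, 1]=(0 9 1 5 3)(2 6)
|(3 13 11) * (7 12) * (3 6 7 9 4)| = 8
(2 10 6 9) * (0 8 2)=(0 8 2 10 6 9)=[8, 1, 10, 3, 4, 5, 9, 7, 2, 0, 6]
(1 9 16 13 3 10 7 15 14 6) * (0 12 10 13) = (0 12 10 7 15 14 6 1 9 16)(3 13) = [12, 9, 2, 13, 4, 5, 1, 15, 8, 16, 7, 11, 10, 3, 6, 14, 0]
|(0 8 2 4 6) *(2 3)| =6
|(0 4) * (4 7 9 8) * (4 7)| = |(0 4)(7 9 8)| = 6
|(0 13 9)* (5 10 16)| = |(0 13 9)(5 10 16)| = 3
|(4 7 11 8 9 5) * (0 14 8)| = 8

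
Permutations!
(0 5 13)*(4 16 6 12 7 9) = (0 5 13)(4 16 6 12 7 9) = [5, 1, 2, 3, 16, 13, 12, 9, 8, 4, 10, 11, 7, 0, 14, 15, 6]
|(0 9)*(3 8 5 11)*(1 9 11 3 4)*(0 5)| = |(0 11 4 1 9 5 3 8)| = 8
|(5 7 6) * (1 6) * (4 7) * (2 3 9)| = 15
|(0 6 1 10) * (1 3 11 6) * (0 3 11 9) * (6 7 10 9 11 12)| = |(0 1 9)(3 11 7 10)(6 12)| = 12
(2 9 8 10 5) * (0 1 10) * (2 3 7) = (0 1 10 5 3 7 2 9 8) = [1, 10, 9, 7, 4, 3, 6, 2, 0, 8, 5]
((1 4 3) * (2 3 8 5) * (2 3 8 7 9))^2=(1 7 2 5)(3 4 9 8)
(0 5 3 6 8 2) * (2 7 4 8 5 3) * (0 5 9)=(0 3 6 9)(2 5)(4 8 7)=[3, 1, 5, 6, 8, 2, 9, 4, 7, 0]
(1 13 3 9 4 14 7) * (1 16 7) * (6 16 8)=[0, 13, 2, 9, 14, 5, 16, 8, 6, 4, 10, 11, 12, 3, 1, 15, 7]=(1 13 3 9 4 14)(6 16 7 8)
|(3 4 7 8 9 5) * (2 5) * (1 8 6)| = 9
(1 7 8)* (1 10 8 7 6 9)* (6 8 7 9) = (1 8 10 7 9) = [0, 8, 2, 3, 4, 5, 6, 9, 10, 1, 7]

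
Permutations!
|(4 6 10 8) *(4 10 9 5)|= 4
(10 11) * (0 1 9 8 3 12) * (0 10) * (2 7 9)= (0 1 2 7 9 8 3 12 10 11)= [1, 2, 7, 12, 4, 5, 6, 9, 3, 8, 11, 0, 10]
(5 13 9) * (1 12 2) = (1 12 2)(5 13 9) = [0, 12, 1, 3, 4, 13, 6, 7, 8, 5, 10, 11, 2, 9]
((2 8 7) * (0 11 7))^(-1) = (0 8 2 7 11)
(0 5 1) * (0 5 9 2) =(0 9 2)(1 5) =[9, 5, 0, 3, 4, 1, 6, 7, 8, 2]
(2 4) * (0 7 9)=(0 7 9)(2 4)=[7, 1, 4, 3, 2, 5, 6, 9, 8, 0]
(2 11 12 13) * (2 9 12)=(2 11)(9 12 13)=[0, 1, 11, 3, 4, 5, 6, 7, 8, 12, 10, 2, 13, 9]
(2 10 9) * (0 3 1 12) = (0 3 1 12)(2 10 9) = [3, 12, 10, 1, 4, 5, 6, 7, 8, 2, 9, 11, 0]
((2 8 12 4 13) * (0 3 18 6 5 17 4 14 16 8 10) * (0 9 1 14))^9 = ((0 3 18 6 5 17 4 13 2 10 9 1 14 16 8 12))^9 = (0 10 18 1 5 16 4 12 2 3 9 6 14 17 8 13)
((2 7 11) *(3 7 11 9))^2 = ((2 11)(3 7 9))^2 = (11)(3 9 7)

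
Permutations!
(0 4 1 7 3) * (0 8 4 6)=(0 6)(1 7 3 8 4)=[6, 7, 2, 8, 1, 5, 0, 3, 4]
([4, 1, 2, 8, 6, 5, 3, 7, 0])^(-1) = [8, 1, 2, 6, 0, 5, 4, 7, 3]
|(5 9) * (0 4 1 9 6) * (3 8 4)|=8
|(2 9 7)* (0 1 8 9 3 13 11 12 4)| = |(0 1 8 9 7 2 3 13 11 12 4)| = 11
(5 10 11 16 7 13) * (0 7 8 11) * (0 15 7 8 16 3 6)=(16)(0 8 11 3 6)(5 10 15 7 13)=[8, 1, 2, 6, 4, 10, 0, 13, 11, 9, 15, 3, 12, 5, 14, 7, 16]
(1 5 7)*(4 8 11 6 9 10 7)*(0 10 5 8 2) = [10, 8, 0, 3, 2, 4, 9, 1, 11, 5, 7, 6] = (0 10 7 1 8 11 6 9 5 4 2)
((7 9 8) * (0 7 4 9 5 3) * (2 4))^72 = (9)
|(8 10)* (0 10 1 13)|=5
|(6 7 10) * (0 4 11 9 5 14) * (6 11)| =|(0 4 6 7 10 11 9 5 14)| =9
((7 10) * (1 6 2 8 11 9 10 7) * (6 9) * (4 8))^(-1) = (1 10 9)(2 6 11 8 4)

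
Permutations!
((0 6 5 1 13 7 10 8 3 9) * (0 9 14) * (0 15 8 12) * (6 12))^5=(0 12)(1 5 6 10 7 13)(3 14 15 8)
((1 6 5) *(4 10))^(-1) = (1 5 6)(4 10)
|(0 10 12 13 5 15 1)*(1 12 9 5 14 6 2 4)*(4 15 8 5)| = 30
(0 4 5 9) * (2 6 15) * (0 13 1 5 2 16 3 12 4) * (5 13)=(1 13)(2 6 15 16 3 12 4)(5 9)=[0, 13, 6, 12, 2, 9, 15, 7, 8, 5, 10, 11, 4, 1, 14, 16, 3]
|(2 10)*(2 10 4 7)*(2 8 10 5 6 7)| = |(2 4)(5 6 7 8 10)| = 10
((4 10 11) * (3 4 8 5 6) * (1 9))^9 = (1 9)(3 10 8 6 4 11 5)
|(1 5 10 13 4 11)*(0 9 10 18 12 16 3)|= 12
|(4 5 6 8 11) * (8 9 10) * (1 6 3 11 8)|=4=|(1 6 9 10)(3 11 4 5)|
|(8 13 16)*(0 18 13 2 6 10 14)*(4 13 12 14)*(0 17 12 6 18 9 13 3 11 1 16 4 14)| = |(0 9 13 4 3 11 1 16 8 2 18 6 10 14 17 12)| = 16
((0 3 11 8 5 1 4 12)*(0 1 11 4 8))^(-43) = (0 8 4 11 1 3 5 12)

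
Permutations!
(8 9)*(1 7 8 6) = (1 7 8 9 6) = [0, 7, 2, 3, 4, 5, 1, 8, 9, 6]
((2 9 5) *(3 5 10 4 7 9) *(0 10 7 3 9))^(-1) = ((0 10 4 3 5 2 9 7))^(-1) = (0 7 9 2 5 3 4 10)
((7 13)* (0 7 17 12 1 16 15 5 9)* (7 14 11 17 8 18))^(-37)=((0 14 11 17 12 1 16 15 5 9)(7 13 8 18))^(-37)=(0 17 16 9 11 1 5 14 12 15)(7 18 8 13)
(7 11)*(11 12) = (7 12 11) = [0, 1, 2, 3, 4, 5, 6, 12, 8, 9, 10, 7, 11]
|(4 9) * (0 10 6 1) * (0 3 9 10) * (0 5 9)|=8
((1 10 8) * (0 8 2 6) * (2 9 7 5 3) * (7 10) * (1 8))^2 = (10)(0 7 3 6 1 5 2)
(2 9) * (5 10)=[0, 1, 9, 3, 4, 10, 6, 7, 8, 2, 5]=(2 9)(5 10)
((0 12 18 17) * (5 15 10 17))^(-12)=((0 12 18 5 15 10 17))^(-12)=(0 18 15 17 12 5 10)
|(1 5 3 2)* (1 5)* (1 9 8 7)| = |(1 9 8 7)(2 5 3)| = 12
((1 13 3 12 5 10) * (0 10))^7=(13)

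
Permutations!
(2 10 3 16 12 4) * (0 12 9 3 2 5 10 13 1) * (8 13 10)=(0 12 4 5 8 13 1)(2 10)(3 16 9)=[12, 0, 10, 16, 5, 8, 6, 7, 13, 3, 2, 11, 4, 1, 14, 15, 9]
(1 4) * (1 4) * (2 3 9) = (2 3 9) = [0, 1, 3, 9, 4, 5, 6, 7, 8, 2]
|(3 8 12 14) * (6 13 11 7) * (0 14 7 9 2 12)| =|(0 14 3 8)(2 12 7 6 13 11 9)| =28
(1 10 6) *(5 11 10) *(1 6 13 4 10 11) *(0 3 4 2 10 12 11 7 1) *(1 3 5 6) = (0 5)(1 6)(2 10 13)(3 4 12 11 7) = [5, 6, 10, 4, 12, 0, 1, 3, 8, 9, 13, 7, 11, 2]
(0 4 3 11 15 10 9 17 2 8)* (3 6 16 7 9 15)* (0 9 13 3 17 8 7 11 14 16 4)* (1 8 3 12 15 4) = (1 8 9 3 14 16 11 17 2 7 13 12 15 10 4 6) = [0, 8, 7, 14, 6, 5, 1, 13, 9, 3, 4, 17, 15, 12, 16, 10, 11, 2]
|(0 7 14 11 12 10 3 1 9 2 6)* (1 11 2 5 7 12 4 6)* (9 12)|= |(0 9 5 7 14 2 1 12 10 3 11 4 6)|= 13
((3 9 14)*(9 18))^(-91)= ((3 18 9 14))^(-91)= (3 18 9 14)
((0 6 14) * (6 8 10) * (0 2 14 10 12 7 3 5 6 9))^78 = (14)(0 6 7)(3 8 10)(5 12 9)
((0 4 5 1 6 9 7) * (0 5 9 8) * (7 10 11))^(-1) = ((0 4 9 10 11 7 5 1 6 8))^(-1) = (0 8 6 1 5 7 11 10 9 4)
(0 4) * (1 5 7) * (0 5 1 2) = (0 4 5 7 2) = [4, 1, 0, 3, 5, 7, 6, 2]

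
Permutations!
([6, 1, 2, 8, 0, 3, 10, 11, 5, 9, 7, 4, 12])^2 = (12)(0 10 11)(3 5 8)(4 6 7)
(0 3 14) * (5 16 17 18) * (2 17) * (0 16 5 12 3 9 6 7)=[9, 1, 17, 14, 4, 5, 7, 0, 8, 6, 10, 11, 3, 13, 16, 15, 2, 18, 12]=(0 9 6 7)(2 17 18 12 3 14 16)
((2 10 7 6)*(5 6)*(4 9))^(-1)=((2 10 7 5 6)(4 9))^(-1)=(2 6 5 7 10)(4 9)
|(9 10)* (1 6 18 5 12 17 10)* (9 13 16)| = |(1 6 18 5 12 17 10 13 16 9)| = 10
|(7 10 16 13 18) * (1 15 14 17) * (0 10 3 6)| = |(0 10 16 13 18 7 3 6)(1 15 14 17)| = 8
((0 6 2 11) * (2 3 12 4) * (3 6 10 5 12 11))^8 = (12)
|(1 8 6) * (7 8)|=|(1 7 8 6)|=4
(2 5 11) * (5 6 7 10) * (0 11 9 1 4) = (0 11 2 6 7 10 5 9 1 4) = [11, 4, 6, 3, 0, 9, 7, 10, 8, 1, 5, 2]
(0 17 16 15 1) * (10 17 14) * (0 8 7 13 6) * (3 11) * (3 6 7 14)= (0 3 11 6)(1 8 14 10 17 16 15)(7 13)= [3, 8, 2, 11, 4, 5, 0, 13, 14, 9, 17, 6, 12, 7, 10, 1, 15, 16]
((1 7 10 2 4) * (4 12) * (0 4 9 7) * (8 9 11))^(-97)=((0 4 1)(2 12 11 8 9 7 10))^(-97)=(0 1 4)(2 12 11 8 9 7 10)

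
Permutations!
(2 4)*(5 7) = (2 4)(5 7) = [0, 1, 4, 3, 2, 7, 6, 5]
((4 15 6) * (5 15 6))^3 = (4 6)(5 15)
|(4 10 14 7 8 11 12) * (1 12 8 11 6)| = 9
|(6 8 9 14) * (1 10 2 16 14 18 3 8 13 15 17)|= |(1 10 2 16 14 6 13 15 17)(3 8 9 18)|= 36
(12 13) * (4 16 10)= (4 16 10)(12 13)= [0, 1, 2, 3, 16, 5, 6, 7, 8, 9, 4, 11, 13, 12, 14, 15, 10]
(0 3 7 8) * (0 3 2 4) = (0 2 4)(3 7 8) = [2, 1, 4, 7, 0, 5, 6, 8, 3]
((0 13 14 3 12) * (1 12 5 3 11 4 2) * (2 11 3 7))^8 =((0 13 14 3 5 7 2 1 12)(4 11))^8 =(0 12 1 2 7 5 3 14 13)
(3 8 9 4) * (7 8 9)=(3 9 4)(7 8)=[0, 1, 2, 9, 3, 5, 6, 8, 7, 4]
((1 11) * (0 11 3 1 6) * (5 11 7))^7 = ((0 7 5 11 6)(1 3))^7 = (0 5 6 7 11)(1 3)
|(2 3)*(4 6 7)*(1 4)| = 4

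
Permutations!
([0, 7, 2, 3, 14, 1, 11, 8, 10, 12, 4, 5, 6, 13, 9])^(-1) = [0, 5, 2, 3, 10, 11, 12, 1, 7, 14, 8, 6, 9, 13, 4]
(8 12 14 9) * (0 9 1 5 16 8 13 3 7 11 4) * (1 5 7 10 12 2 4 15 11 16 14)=(0 9 13 3 10 12 1 7 16 8 2 4)(5 14)(11 15)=[9, 7, 4, 10, 0, 14, 6, 16, 2, 13, 12, 15, 1, 3, 5, 11, 8]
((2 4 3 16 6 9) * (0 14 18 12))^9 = ((0 14 18 12)(2 4 3 16 6 9))^9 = (0 14 18 12)(2 16)(3 9)(4 6)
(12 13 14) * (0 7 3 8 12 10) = (0 7 3 8 12 13 14 10) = [7, 1, 2, 8, 4, 5, 6, 3, 12, 9, 0, 11, 13, 14, 10]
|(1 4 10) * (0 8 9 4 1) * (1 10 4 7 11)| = 7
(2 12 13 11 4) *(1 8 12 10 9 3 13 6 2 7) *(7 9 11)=(1 8 12 6 2 10 11 4 9 3 13 7)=[0, 8, 10, 13, 9, 5, 2, 1, 12, 3, 11, 4, 6, 7]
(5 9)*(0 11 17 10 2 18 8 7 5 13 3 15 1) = [11, 0, 18, 15, 4, 9, 6, 5, 7, 13, 2, 17, 12, 3, 14, 1, 16, 10, 8] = (0 11 17 10 2 18 8 7 5 9 13 3 15 1)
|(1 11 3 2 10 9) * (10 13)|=7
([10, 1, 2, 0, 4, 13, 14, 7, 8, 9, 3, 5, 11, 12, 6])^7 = [10, 1, 2, 0, 4, 11, 14, 7, 8, 9, 3, 12, 13, 5, 6]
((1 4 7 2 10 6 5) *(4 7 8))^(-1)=((1 7 2 10 6 5)(4 8))^(-1)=(1 5 6 10 2 7)(4 8)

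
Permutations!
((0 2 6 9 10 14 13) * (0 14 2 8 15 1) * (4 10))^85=((0 8 15 1)(2 6 9 4 10)(13 14))^85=(0 8 15 1)(13 14)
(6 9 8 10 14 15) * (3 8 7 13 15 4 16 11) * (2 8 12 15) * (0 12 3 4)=(0 12 15 6 9 7 13 2 8 10 14)(4 16 11)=[12, 1, 8, 3, 16, 5, 9, 13, 10, 7, 14, 4, 15, 2, 0, 6, 11]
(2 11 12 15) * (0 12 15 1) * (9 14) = [12, 0, 11, 3, 4, 5, 6, 7, 8, 14, 10, 15, 1, 13, 9, 2] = (0 12 1)(2 11 15)(9 14)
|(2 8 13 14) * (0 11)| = 4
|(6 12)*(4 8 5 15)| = 4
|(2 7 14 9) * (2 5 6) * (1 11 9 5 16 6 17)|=10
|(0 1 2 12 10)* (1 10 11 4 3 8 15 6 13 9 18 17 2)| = |(0 10)(2 12 11 4 3 8 15 6 13 9 18 17)| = 12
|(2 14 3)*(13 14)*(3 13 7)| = 6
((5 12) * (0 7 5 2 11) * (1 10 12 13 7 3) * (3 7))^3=(0 13 10 11 5 1 2 7 3 12)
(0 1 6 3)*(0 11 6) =(0 1)(3 11 6) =[1, 0, 2, 11, 4, 5, 3, 7, 8, 9, 10, 6]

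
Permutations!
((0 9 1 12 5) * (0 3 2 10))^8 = ((0 9 1 12 5 3 2 10))^8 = (12)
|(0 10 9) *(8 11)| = 6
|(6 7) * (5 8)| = 2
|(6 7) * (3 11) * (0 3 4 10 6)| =7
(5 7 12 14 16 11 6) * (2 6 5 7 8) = (2 6 7 12 14 16 11 5 8) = [0, 1, 6, 3, 4, 8, 7, 12, 2, 9, 10, 5, 14, 13, 16, 15, 11]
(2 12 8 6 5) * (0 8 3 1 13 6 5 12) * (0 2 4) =(0 8 5 4)(1 13 6 12 3) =[8, 13, 2, 1, 0, 4, 12, 7, 5, 9, 10, 11, 3, 6]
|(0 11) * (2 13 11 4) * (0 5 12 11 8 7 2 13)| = |(0 4 13 8 7 2)(5 12 11)| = 6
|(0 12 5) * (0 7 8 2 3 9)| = 8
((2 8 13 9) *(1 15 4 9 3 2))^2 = ((1 15 4 9)(2 8 13 3))^2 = (1 4)(2 13)(3 8)(9 15)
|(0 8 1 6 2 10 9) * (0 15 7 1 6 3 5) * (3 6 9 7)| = 30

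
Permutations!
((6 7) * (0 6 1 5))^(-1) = (0 5 1 7 6)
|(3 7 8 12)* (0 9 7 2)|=|(0 9 7 8 12 3 2)|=7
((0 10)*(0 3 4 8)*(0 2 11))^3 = ((0 10 3 4 8 2 11))^3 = (0 4 11 3 2 10 8)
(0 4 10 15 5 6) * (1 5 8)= (0 4 10 15 8 1 5 6)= [4, 5, 2, 3, 10, 6, 0, 7, 1, 9, 15, 11, 12, 13, 14, 8]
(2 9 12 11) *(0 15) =(0 15)(2 9 12 11) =[15, 1, 9, 3, 4, 5, 6, 7, 8, 12, 10, 2, 11, 13, 14, 0]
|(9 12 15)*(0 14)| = |(0 14)(9 12 15)| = 6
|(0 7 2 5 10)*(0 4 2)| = 4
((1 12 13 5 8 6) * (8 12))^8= (1 6 8)(5 13 12)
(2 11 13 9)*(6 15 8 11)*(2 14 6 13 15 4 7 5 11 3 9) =(2 13)(3 9 14 6 4 7 5 11 15 8) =[0, 1, 13, 9, 7, 11, 4, 5, 3, 14, 10, 15, 12, 2, 6, 8]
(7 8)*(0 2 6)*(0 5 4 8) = (0 2 6 5 4 8 7) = [2, 1, 6, 3, 8, 4, 5, 0, 7]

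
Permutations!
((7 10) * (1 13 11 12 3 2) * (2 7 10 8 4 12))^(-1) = (1 2 11 13)(3 12 4 8 7)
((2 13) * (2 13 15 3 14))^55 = ((2 15 3 14))^55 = (2 14 3 15)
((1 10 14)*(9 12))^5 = ((1 10 14)(9 12))^5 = (1 14 10)(9 12)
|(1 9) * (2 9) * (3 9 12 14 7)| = |(1 2 12 14 7 3 9)| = 7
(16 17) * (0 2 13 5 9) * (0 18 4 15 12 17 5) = (0 2 13)(4 15 12 17 16 5 9 18) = [2, 1, 13, 3, 15, 9, 6, 7, 8, 18, 10, 11, 17, 0, 14, 12, 5, 16, 4]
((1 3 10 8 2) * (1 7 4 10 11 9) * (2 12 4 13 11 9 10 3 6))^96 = (13)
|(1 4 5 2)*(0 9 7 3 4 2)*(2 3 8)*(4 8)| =|(0 9 7 4 5)(1 3 8 2)| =20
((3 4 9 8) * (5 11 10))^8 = ((3 4 9 8)(5 11 10))^8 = (5 10 11)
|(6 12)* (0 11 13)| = 6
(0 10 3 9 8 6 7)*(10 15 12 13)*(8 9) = (0 15 12 13 10 3 8 6 7) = [15, 1, 2, 8, 4, 5, 7, 0, 6, 9, 3, 11, 13, 10, 14, 12]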